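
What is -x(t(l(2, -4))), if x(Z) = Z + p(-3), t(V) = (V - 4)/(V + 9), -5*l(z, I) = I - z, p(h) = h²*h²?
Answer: -4117/51 ≈ -80.725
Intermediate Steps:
p(h) = h⁴
l(z, I) = -I/5 + z/5 (l(z, I) = -(I - z)/5 = -I/5 + z/5)
t(V) = (-4 + V)/(9 + V)
x(Z) = 81 + Z (x(Z) = Z + (-3)⁴ = Z + 81 = 81 + Z)
-x(t(l(2, -4))) = -(81 + (-4 + (-⅕*(-4) + (⅕)*2))/(9 + (-⅕*(-4) + (⅕)*2))) = -(81 + (-4 + (⅘ + ⅖))/(9 + (⅘ + ⅖))) = -(81 + (-4 + 6/5)/(9 + 6/5)) = -(81 - 14/5/(51/5)) = -(81 + (5/51)*(-14/5)) = -(81 - 14/51) = -1*4117/51 = -4117/51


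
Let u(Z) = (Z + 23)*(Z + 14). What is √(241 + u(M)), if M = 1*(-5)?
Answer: √403 ≈ 20.075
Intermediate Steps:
M = -5
u(Z) = (14 + Z)*(23 + Z) (u(Z) = (23 + Z)*(14 + Z) = (14 + Z)*(23 + Z))
√(241 + u(M)) = √(241 + (322 + (-5)² + 37*(-5))) = √(241 + (322 + 25 - 185)) = √(241 + 162) = √403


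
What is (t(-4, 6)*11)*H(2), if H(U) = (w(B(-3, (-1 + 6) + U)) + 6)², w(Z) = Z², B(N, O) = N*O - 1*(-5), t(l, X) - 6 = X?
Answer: 9061008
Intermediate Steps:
t(l, X) = 6 + X
B(N, O) = 5 + N*O (B(N, O) = N*O + 5 = 5 + N*O)
H(U) = (6 + (-10 - 3*U)²)² (H(U) = ((5 - 3*((-1 + 6) + U))² + 6)² = ((5 - 3*(5 + U))² + 6)² = ((5 + (-15 - 3*U))² + 6)² = ((-10 - 3*U)² + 6)² = (6 + (-10 - 3*U)²)²)
(t(-4, 6)*11)*H(2) = ((6 + 6)*11)*(6 + (10 + 3*2)²)² = (12*11)*(6 + (10 + 6)²)² = 132*(6 + 16²)² = 132*(6 + 256)² = 132*262² = 132*68644 = 9061008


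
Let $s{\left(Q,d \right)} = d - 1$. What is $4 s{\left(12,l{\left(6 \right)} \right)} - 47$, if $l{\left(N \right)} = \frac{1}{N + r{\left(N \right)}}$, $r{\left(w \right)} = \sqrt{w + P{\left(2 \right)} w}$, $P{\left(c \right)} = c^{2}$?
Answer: $-47 - \frac{2 \sqrt{30}}{3} \approx -50.651$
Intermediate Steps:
$r{\left(w \right)} = \sqrt{5} \sqrt{w}$ ($r{\left(w \right)} = \sqrt{w + 2^{2} w} = \sqrt{w + 4 w} = \sqrt{5 w} = \sqrt{5} \sqrt{w}$)
$l{\left(N \right)} = \frac{1}{N + \sqrt{5} \sqrt{N}}$
$s{\left(Q,d \right)} = -1 + d$ ($s{\left(Q,d \right)} = d - 1 = -1 + d$)
$4 s{\left(12,l{\left(6 \right)} \right)} - 47 = 4 \left(-1 + \frac{1}{6 + \sqrt{5} \sqrt{6}}\right) - 47 = 4 \left(-1 + \frac{1}{6 + \sqrt{30}}\right) - 47 = \left(-4 + \frac{4}{6 + \sqrt{30}}\right) - 47 = -51 + \frac{4}{6 + \sqrt{30}}$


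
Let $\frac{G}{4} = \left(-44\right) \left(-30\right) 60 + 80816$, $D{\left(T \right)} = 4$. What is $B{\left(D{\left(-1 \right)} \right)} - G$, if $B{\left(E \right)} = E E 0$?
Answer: $-640064$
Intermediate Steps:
$B{\left(E \right)} = 0$ ($B{\left(E \right)} = E^{2} \cdot 0 = 0$)
$G = 640064$ ($G = 4 \left(\left(-44\right) \left(-30\right) 60 + 80816\right) = 4 \left(1320 \cdot 60 + 80816\right) = 4 \left(79200 + 80816\right) = 4 \cdot 160016 = 640064$)
$B{\left(D{\left(-1 \right)} \right)} - G = 0 - 640064 = -640064$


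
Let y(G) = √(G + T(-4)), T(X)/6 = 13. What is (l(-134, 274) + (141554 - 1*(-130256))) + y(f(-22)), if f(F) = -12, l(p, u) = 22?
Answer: 271832 + √66 ≈ 2.7184e+5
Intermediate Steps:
T(X) = 78 (T(X) = 6*13 = 78)
y(G) = √(78 + G) (y(G) = √(G + 78) = √(78 + G))
(l(-134, 274) + (141554 - 1*(-130256))) + y(f(-22)) = (22 + (141554 - 1*(-130256))) + √(78 - 12) = (22 + (141554 + 130256)) + √66 = (22 + 271810) + √66 = 271832 + √66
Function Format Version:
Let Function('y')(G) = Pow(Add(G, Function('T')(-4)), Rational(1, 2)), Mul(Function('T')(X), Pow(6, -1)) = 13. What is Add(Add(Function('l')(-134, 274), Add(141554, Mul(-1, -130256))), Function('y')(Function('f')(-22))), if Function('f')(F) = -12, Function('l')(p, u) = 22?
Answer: Add(271832, Pow(66, Rational(1, 2))) ≈ 2.7184e+5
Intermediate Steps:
Function('T')(X) = 78 (Function('T')(X) = Mul(6, 13) = 78)
Function('y')(G) = Pow(Add(78, G), Rational(1, 2)) (Function('y')(G) = Pow(Add(G, 78), Rational(1, 2)) = Pow(Add(78, G), Rational(1, 2)))
Add(Add(Function('l')(-134, 274), Add(141554, Mul(-1, -130256))), Function('y')(Function('f')(-22))) = Add(Add(22, Add(141554, Mul(-1, -130256))), Pow(Add(78, -12), Rational(1, 2))) = Add(Add(22, Add(141554, 130256)), Pow(66, Rational(1, 2))) = Add(Add(22, 271810), Pow(66, Rational(1, 2))) = Add(271832, Pow(66, Rational(1, 2)))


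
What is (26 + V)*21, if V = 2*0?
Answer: 546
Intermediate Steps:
V = 0
(26 + V)*21 = (26 + 0)*21 = 26*21 = 546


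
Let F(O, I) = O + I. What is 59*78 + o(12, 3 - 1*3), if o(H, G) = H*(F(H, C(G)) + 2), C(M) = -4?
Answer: 4722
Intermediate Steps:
F(O, I) = I + O
o(H, G) = H*(-2 + H) (o(H, G) = H*((-4 + H) + 2) = H*(-2 + H))
59*78 + o(12, 3 - 1*3) = 59*78 + 12*(-2 + 12) = 4602 + 12*10 = 4602 + 120 = 4722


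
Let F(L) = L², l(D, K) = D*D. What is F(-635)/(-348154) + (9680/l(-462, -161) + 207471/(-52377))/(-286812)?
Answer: -445212764979797261/384411760631363556 ≈ -1.1582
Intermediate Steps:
l(D, K) = D²
F(-635)/(-348154) + (9680/l(-462, -161) + 207471/(-52377))/(-286812) = (-635)²/(-348154) + (9680/((-462)²) + 207471/(-52377))/(-286812) = 403225*(-1/348154) + (9680/213444 + 207471*(-1/52377))*(-1/286812) = -403225/348154 + (9680*(1/213444) - 69157/17459)*(-1/286812) = -403225/348154 + (20/441 - 69157/17459)*(-1/286812) = -403225/348154 - 30149057/7699419*(-1/286812) = -403225/348154 + 30149057/2208285762228 = -445212764979797261/384411760631363556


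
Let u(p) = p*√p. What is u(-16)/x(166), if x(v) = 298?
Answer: -32*I/149 ≈ -0.21477*I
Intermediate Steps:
u(p) = p^(3/2)
u(-16)/x(166) = (-16)^(3/2)/298 = -64*I*(1/298) = -32*I/149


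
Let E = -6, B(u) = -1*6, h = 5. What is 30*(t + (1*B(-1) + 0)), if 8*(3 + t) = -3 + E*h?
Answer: -1575/4 ≈ -393.75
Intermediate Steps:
B(u) = -6
t = -57/8 (t = -3 + (-3 - 6*5)/8 = -3 + (-3 - 30)/8 = -3 + (1/8)*(-33) = -3 - 33/8 = -57/8 ≈ -7.1250)
30*(t + (1*B(-1) + 0)) = 30*(-57/8 + (1*(-6) + 0)) = 30*(-57/8 + (-6 + 0)) = 30*(-57/8 - 6) = 30*(-105/8) = -1575/4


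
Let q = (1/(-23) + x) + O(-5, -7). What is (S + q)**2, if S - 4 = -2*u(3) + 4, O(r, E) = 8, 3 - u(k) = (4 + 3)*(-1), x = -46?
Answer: 1324801/529 ≈ 2504.4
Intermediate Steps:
u(k) = 10 (u(k) = 3 - (4 + 3)*(-1) = 3 - 7*(-1) = 3 - 1*(-7) = 3 + 7 = 10)
S = -12 (S = 4 + (-2*10 + 4) = 4 + (-20 + 4) = 4 - 16 = -12)
q = -875/23 (q = (1/(-23) - 46) + 8 = (-1/23 - 46) + 8 = -1059/23 + 8 = -875/23 ≈ -38.043)
(S + q)**2 = (-12 - 875/23)**2 = (-1151/23)**2 = 1324801/529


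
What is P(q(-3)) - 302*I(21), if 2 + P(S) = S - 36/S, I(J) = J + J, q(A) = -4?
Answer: -12681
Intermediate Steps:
I(J) = 2*J
P(S) = -2 + S - 36/S (P(S) = -2 + (S - 36/S) = -2 + S - 36/S)
P(q(-3)) - 302*I(21) = (-2 - 4 - 36/(-4)) - 604*21 = (-2 - 4 - 36*(-¼)) - 302*42 = (-2 - 4 + 9) - 12684 = 3 - 12684 = -12681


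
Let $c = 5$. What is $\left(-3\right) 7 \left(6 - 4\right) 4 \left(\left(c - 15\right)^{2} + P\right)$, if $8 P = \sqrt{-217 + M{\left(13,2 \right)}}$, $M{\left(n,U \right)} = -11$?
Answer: $-16800 - 42 i \sqrt{57} \approx -16800.0 - 317.09 i$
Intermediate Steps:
$P = \frac{i \sqrt{57}}{4}$ ($P = \frac{\sqrt{-217 - 11}}{8} = \frac{\sqrt{-228}}{8} = \frac{2 i \sqrt{57}}{8} = \frac{i \sqrt{57}}{4} \approx 1.8875 i$)
$\left(-3\right) 7 \left(6 - 4\right) 4 \left(\left(c - 15\right)^{2} + P\right) = \left(-3\right) 7 \left(6 - 4\right) 4 \left(\left(5 - 15\right)^{2} + \frac{i \sqrt{57}}{4}\right) = - 21 \cdot 2 \cdot 4 \left(\left(-10\right)^{2} + \frac{i \sqrt{57}}{4}\right) = \left(-21\right) 8 \left(100 + \frac{i \sqrt{57}}{4}\right) = - 168 \left(100 + \frac{i \sqrt{57}}{4}\right) = -16800 - 42 i \sqrt{57}$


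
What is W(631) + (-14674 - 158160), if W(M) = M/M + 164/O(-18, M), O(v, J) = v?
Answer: -1555579/9 ≈ -1.7284e+5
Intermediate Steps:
W(M) = -73/9 (W(M) = M/M + 164/(-18) = 1 + 164*(-1/18) = 1 - 82/9 = -73/9)
W(631) + (-14674 - 158160) = -73/9 + (-14674 - 158160) = -73/9 - 172834 = -1555579/9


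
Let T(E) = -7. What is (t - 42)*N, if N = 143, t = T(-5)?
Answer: -7007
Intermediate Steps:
t = -7
(t - 42)*N = (-7 - 42)*143 = -49*143 = -7007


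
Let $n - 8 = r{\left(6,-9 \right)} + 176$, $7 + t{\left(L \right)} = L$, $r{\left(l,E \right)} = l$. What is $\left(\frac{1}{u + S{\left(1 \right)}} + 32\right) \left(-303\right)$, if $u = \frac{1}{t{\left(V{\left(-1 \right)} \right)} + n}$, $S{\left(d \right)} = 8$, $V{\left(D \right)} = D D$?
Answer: $- \frac{4779320}{491} \approx -9733.8$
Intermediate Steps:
$V{\left(D \right)} = D^{2}$
$t{\left(L \right)} = -7 + L$
$n = 190$ ($n = 8 + \left(6 + 176\right) = 8 + 182 = 190$)
$u = \frac{1}{184}$ ($u = \frac{1}{\left(-7 + \left(-1\right)^{2}\right) + 190} = \frac{1}{\left(-7 + 1\right) + 190} = \frac{1}{-6 + 190} = \frac{1}{184} \approx 0.0054348$)
$\left(\frac{1}{u + S{\left(1 \right)}} + 32\right) \left(-303\right) = \left(\frac{1}{\frac{1}{184} + 8} + 32\right) \left(-303\right) = \left(\frac{1}{\frac{1473}{184}} + 32\right) \left(-303\right) = \left(\frac{184}{1473} + 32\right) \left(-303\right) = \frac{47320}{1473} \left(-303\right) = - \frac{4779320}{491}$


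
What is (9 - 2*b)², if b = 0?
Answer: 81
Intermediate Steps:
(9 - 2*b)² = (9 - 2*0)² = (9 + 0)² = 9² = 81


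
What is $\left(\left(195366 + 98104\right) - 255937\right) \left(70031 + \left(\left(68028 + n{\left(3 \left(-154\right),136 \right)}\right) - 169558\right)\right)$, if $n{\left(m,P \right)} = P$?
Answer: $-1177147479$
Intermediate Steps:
$\left(\left(195366 + 98104\right) - 255937\right) \left(70031 + \left(\left(68028 + n{\left(3 \left(-154\right),136 \right)}\right) - 169558\right)\right) = \left(\left(195366 + 98104\right) - 255937\right) \left(70031 + \left(\left(68028 + 136\right) - 169558\right)\right) = \left(293470 - 255937\right) \left(70031 + \left(68164 - 169558\right)\right) = 37533 \left(70031 - 101394\right) = 37533 \left(-31363\right) = -1177147479$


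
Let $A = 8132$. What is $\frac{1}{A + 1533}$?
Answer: $\frac{1}{9665} \approx 0.00010347$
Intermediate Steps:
$\frac{1}{A + 1533} = \frac{1}{8132 + 1533} = \frac{1}{9665}$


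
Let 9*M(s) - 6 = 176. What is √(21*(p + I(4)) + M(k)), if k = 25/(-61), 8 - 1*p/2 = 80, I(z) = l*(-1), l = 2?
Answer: 2*I*√6853/3 ≈ 55.189*I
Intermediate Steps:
I(z) = -2 (I(z) = 2*(-1) = -2)
p = -144 (p = 16 - 2*80 = 16 - 160 = -144)
k = -25/61 (k = 25*(-1/61) = -25/61 ≈ -0.40984)
M(s) = 182/9 (M(s) = ⅔ + (⅑)*176 = ⅔ + 176/9 = 182/9)
√(21*(p + I(4)) + M(k)) = √(21*(-144 - 2) + 182/9) = √(21*(-146) + 182/9) = √(-3066 + 182/9) = √(-27412/9) = 2*I*√6853/3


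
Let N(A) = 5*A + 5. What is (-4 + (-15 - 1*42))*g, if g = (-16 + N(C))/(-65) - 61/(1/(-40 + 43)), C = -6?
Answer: 723094/65 ≈ 11125.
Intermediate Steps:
N(A) = 5 + 5*A
g = -11854/65 (g = (-16 + (5 + 5*(-6)))/(-65) - 61/(1/(-40 + 43)) = (-16 + (5 - 30))*(-1/65) - 61/(1/3) = (-16 - 25)*(-1/65) - 61/⅓ = -41*(-1/65) - 61*3 = 41/65 - 183 = -11854/65 ≈ -182.37)
(-4 + (-15 - 1*42))*g = (-4 + (-15 - 1*42))*(-11854/65) = (-4 + (-15 - 42))*(-11854/65) = (-4 - 57)*(-11854/65) = -61*(-11854/65) = 723094/65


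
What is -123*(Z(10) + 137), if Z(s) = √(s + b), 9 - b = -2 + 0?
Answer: -16851 - 123*√21 ≈ -17415.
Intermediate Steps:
b = 11 (b = 9 - (-2 + 0) = 9 - 1*(-2) = 9 + 2 = 11)
Z(s) = √(11 + s) (Z(s) = √(s + 11) = √(11 + s))
-123*(Z(10) + 137) = -123*(√(11 + 10) + 137) = -123*(√21 + 137) = -123*(137 + √21) = -16851 - 123*√21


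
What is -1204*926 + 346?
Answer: -1114558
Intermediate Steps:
-1204*926 + 346 = -1114904 + 346 = -1114558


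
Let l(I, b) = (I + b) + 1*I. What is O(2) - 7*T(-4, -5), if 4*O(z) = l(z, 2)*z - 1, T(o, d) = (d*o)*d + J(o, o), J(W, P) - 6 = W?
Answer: 2755/4 ≈ 688.75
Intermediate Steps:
J(W, P) = 6 + W
l(I, b) = b + 2*I (l(I, b) = (I + b) + I = b + 2*I)
T(o, d) = 6 + o + o*d² (T(o, d) = (d*o)*d + (6 + o) = o*d² + (6 + o) = 6 + o + o*d²)
O(z) = -¼ + z*(2 + 2*z)/4 (O(z) = ((2 + 2*z)*z - 1)/4 = (z*(2 + 2*z) - 1)/4 = (-1 + z*(2 + 2*z))/4 = -¼ + z*(2 + 2*z)/4)
O(2) - 7*T(-4, -5) = (-¼ + (½)*2*(1 + 2)) - 7*(6 - 4 - 4*(-5)²) = (-¼ + (½)*2*3) - 7*(6 - 4 - 4*25) = (-¼ + 3) - 7*(6 - 4 - 100) = 11/4 - 7*(-98) = 11/4 + 686 = 2755/4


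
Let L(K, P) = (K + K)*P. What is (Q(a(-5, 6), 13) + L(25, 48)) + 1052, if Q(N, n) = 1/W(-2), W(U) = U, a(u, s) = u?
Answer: 6903/2 ≈ 3451.5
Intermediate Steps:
L(K, P) = 2*K*P (L(K, P) = (2*K)*P = 2*K*P)
Q(N, n) = -1/2 (Q(N, n) = 1/(-2) = -1/2)
(Q(a(-5, 6), 13) + L(25, 48)) + 1052 = (-1/2 + 2*25*48) + 1052 = (-1/2 + 2400) + 1052 = 4799/2 + 1052 = 6903/2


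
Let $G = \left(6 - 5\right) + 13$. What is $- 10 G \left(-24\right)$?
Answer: $3360$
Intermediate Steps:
$G = 14$ ($G = 1 + 13 = 14$)
$- 10 G \left(-24\right) = \left(-10\right) 14 \left(-24\right) = \left(-140\right) \left(-24\right) = 3360$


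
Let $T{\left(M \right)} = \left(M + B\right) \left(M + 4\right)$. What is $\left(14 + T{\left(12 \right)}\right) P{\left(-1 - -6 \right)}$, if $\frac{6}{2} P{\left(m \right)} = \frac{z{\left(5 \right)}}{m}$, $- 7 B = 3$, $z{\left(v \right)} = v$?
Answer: $\frac{1394}{21} \approx 66.381$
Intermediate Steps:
$B = - \frac{3}{7}$ ($B = \left(- \frac{1}{7}\right) 3 = - \frac{3}{7} \approx -0.42857$)
$P{\left(m \right)} = \frac{5}{3 m}$ ($P{\left(m \right)} = \frac{5 \frac{1}{m}}{3} = \frac{5}{3 m}$)
$T{\left(M \right)} = \left(4 + M\right) \left(- \frac{3}{7} + M\right)$ ($T{\left(M \right)} = \left(M - \frac{3}{7}\right) \left(M + 4\right) = \left(- \frac{3}{7} + M\right) \left(4 + M\right) = \left(4 + M\right) \left(- \frac{3}{7} + M\right)$)
$\left(14 + T{\left(12 \right)}\right) P{\left(-1 - -6 \right)} = \left(14 + \left(- \frac{12}{7} + 12^{2} + \frac{25}{7} \cdot 12\right)\right) \frac{5}{3 \left(-1 - -6\right)} = \left(14 + \left(- \frac{12}{7} + 144 + \frac{300}{7}\right)\right) \frac{5}{3 \left(-1 + 6\right)} = \left(14 + \frac{1296}{7}\right) \frac{5}{3 \cdot 5} = \frac{1394 \cdot \frac{5}{3} \cdot \frac{1}{5}}{7} = \frac{1394}{7} \cdot \frac{1}{3} = \frac{1394}{21}$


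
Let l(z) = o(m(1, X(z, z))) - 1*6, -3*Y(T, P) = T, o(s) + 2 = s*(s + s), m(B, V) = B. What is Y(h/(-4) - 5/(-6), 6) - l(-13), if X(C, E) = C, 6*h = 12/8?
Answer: 827/144 ≈ 5.7431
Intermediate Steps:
h = 1/4 (h = (12/8)/6 = (12*(1/8))/6 = (1/6)*(3/2) = 1/4 ≈ 0.25000)
o(s) = -2 + 2*s**2 (o(s) = -2 + s*(s + s) = -2 + s*(2*s) = -2 + 2*s**2)
Y(T, P) = -T/3
l(z) = -6 (l(z) = (-2 + 2*1**2) - 1*6 = (-2 + 2*1) - 6 = (-2 + 2) - 6 = 0 - 6 = -6)
Y(h/(-4) - 5/(-6), 6) - l(-13) = -((1/4)/(-4) - 5/(-6))/3 - 1*(-6) = -((1/4)*(-1/4) - 5*(-1/6))/3 + 6 = -(-1/16 + 5/6)/3 + 6 = -1/3*37/48 + 6 = -37/144 + 6 = 827/144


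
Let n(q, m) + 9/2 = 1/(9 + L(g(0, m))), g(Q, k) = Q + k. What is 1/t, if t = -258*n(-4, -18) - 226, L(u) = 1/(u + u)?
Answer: 323/292717 ≈ 0.0011035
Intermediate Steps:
L(u) = 1/(2*u)
n(q, m) = -9/2 + 1/(9 + 1/(2*m)) (n(q, m) = -9/2 + 1/(9 + 1/(2*(0 + m))) = -9/2 + 1/(9 + 1/(2*m)))
t = 292717/323 (t = -129*(-9 - 158*(-18))/(1 + 18*(-18)) - 226 = -129*(-9 + 2844)/(1 - 324) - 226 = -129*2835/(-323) - 226 = -129*(-1)*2835/323 - 226 = -258*(-2835/646) - 226 = 365715/323 - 226 = 292717/323 ≈ 906.24)
1/t = 1/(292717/323) = 323/292717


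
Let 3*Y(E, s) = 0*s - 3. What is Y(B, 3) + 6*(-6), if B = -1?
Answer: -37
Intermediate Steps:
Y(E, s) = -1 (Y(E, s) = (0*s - 3)/3 = (0 - 3)/3 = (1/3)*(-3) = -1)
Y(B, 3) + 6*(-6) = -1 + 6*(-6) = -1 - 36 = -37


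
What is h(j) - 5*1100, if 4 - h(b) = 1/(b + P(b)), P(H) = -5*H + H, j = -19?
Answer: -313273/57 ≈ -5496.0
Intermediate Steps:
P(H) = -4*H
h(b) = 4 + 1/(3*b) (h(b) = 4 - 1/(b - 4*b) = 4 - 1/((-3*b)) = 4 - (-1)/(3*b) = 4 + 1/(3*b))
h(j) - 5*1100 = (4 + (1/3)/(-19)) - 5*1100 = (4 + (1/3)*(-1/19)) - 5500 = (4 - 1/57) - 5500 = 227/57 - 5500 = -313273/57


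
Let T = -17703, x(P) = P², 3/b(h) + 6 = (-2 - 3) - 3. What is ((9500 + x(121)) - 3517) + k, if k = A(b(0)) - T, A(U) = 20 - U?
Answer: 536861/14 ≈ 38347.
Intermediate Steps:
b(h) = -3/14 (b(h) = 3/(-6 + ((-2 - 3) - 3)) = 3/(-6 + (-5 - 3)) = 3/(-6 - 8) = 3/(-14) = 3*(-1/14) = -3/14)
k = 248125/14 (k = (20 - 1*(-3/14)) - 1*(-17703) = (20 + 3/14) + 17703 = 283/14 + 17703 = 248125/14 ≈ 17723.)
((9500 + x(121)) - 3517) + k = ((9500 + 121²) - 3517) + 248125/14 = ((9500 + 14641) - 3517) + 248125/14 = (24141 - 3517) + 248125/14 = 20624 + 248125/14 = 536861/14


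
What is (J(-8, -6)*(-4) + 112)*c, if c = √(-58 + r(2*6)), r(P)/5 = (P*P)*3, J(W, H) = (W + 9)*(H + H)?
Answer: 160*√2102 ≈ 7335.6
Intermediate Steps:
J(W, H) = 2*H*(9 + W) (J(W, H) = (9 + W)*(2*H) = 2*H*(9 + W))
r(P) = 15*P² (r(P) = 5*((P*P)*3) = 5*(P²*3) = 5*(3*P²) = 15*P²)
c = √2102 (c = √(-58 + 15*(2*6)²) = √(-58 + 15*12²) = √(-58 + 15*144) = √(-58 + 2160) = √2102 ≈ 45.848)
(J(-8, -6)*(-4) + 112)*c = ((2*(-6)*(9 - 8))*(-4) + 112)*√2102 = ((2*(-6)*1)*(-4) + 112)*√2102 = (-12*(-4) + 112)*√2102 = (48 + 112)*√2102 = 160*√2102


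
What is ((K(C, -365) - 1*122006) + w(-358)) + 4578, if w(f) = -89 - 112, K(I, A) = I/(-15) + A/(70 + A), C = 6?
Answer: -34700308/295 ≈ -1.1763e+5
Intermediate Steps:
K(I, A) = -I/15 + A/(70 + A) (K(I, A) = I*(-1/15) + A/(70 + A) = -I/15 + A/(70 + A))
w(f) = -201
((K(C, -365) - 1*122006) + w(-358)) + 4578 = (((-70*6 + 15*(-365) - 1*(-365)*6)/(15*(70 - 365)) - 1*122006) - 201) + 4578 = (((1/15)*(-420 - 5475 + 2190)/(-295) - 122006) - 201) + 4578 = (((1/15)*(-1/295)*(-3705) - 122006) - 201) + 4578 = ((247/295 - 122006) - 201) + 4578 = (-35991523/295 - 201) + 4578 = -36050818/295 + 4578 = -34700308/295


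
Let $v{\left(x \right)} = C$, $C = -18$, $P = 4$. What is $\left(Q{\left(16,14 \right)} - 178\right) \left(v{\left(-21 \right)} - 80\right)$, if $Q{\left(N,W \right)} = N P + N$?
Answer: $9604$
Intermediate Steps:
$v{\left(x \right)} = -18$
$Q{\left(N,W \right)} = 5 N$ ($Q{\left(N,W \right)} = N 4 + N = 4 N + N = 5 N$)
$\left(Q{\left(16,14 \right)} - 178\right) \left(v{\left(-21 \right)} - 80\right) = \left(5 \cdot 16 - 178\right) \left(-18 - 80\right) = \left(80 - 178\right) \left(-98\right) = \left(-98\right) \left(-98\right) = 9604$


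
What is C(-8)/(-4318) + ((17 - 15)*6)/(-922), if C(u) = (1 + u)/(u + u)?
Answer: -417755/31849568 ≈ -0.013117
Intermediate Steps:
C(u) = (1 + u)/(2*u) (C(u) = (1 + u)/((2*u)) = (1 + u)*(1/(2*u)) = (1 + u)/(2*u))
C(-8)/(-4318) + ((17 - 15)*6)/(-922) = ((1/2)*(1 - 8)/(-8))/(-4318) + ((17 - 15)*6)/(-922) = ((1/2)*(-1/8)*(-7))*(-1/4318) + (2*6)*(-1/922) = (7/16)*(-1/4318) + 12*(-1/922) = -7/69088 - 6/461 = -417755/31849568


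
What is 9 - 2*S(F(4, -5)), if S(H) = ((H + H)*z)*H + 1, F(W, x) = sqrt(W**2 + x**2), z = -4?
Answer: 663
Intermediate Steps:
S(H) = 1 - 8*H**2 (S(H) = ((H + H)*(-4))*H + 1 = ((2*H)*(-4))*H + 1 = (-8*H)*H + 1 = -8*H**2 + 1 = 1 - 8*H**2)
9 - 2*S(F(4, -5)) = 9 - 2*(1 - 8*(sqrt(4**2 + (-5)**2))**2) = 9 - 2*(1 - 8*(sqrt(16 + 25))**2) = 9 - 2*(1 - 8*(sqrt(41))**2) = 9 - 2*(1 - 8*41) = 9 - 2*(1 - 328) = 9 - 2*(-327) = 9 + 654 = 663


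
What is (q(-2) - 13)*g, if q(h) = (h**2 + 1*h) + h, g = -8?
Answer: 104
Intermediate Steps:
q(h) = h**2 + 2*h (q(h) = (h**2 + h) + h = (h + h**2) + h = h**2 + 2*h)
(q(-2) - 13)*g = (-2*(2 - 2) - 13)*(-8) = (-2*0 - 13)*(-8) = (0 - 13)*(-8) = -13*(-8) = 104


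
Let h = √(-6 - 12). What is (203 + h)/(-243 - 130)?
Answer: -203/373 - 3*I*√2/373 ≈ -0.54424 - 0.011374*I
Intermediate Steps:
h = 3*I*√2 (h = √(-18) = 3*I*√2 ≈ 4.2426*I)
(203 + h)/(-243 - 130) = (203 + 3*I*√2)/(-243 - 130) = (203 + 3*I*√2)/(-373) = (203 + 3*I*√2)*(-1/373) = -203/373 - 3*I*√2/373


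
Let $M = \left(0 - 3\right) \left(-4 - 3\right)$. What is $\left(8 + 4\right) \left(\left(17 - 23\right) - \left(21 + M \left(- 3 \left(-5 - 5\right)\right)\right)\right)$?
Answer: $-7884$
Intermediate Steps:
$M = 21$ ($M = \left(-3\right) \left(-7\right) = 21$)
$\left(8 + 4\right) \left(\left(17 - 23\right) - \left(21 + M \left(- 3 \left(-5 - 5\right)\right)\right)\right) = \left(8 + 4\right) \left(\left(17 - 23\right) - \left(21 + 21 \left(-3\right) \left(-5 - 5\right)\right)\right) = 12 \left(-6 - \left(21 + 21 \left(-3\right) \left(-10\right)\right)\right) = 12 \left(-6 - \left(21 + 630\right)\right) = 12 \left(-6 - 651\right) = 12 \left(-657\right) = -7884$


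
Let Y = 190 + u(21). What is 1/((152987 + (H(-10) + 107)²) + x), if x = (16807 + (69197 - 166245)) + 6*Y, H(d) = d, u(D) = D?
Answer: 1/83421 ≈ 1.1987e-5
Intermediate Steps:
Y = 211 (Y = 190 + 21 = 211)
x = -78975 (x = (16807 + (69197 - 166245)) + 6*211 = (16807 - 97048) + 1266 = -80241 + 1266 = -78975)
1/((152987 + (H(-10) + 107)²) + x) = 1/((152987 + (-10 + 107)²) - 78975) = 1/((152987 + 97²) - 78975) = 1/((152987 + 9409) - 78975) = 1/(162396 - 78975) = 1/83421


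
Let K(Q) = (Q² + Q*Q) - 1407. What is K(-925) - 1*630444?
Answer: 1079399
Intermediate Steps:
K(Q) = -1407 + 2*Q² (K(Q) = (Q² + Q²) - 1407 = 2*Q² - 1407 = -1407 + 2*Q²)
K(-925) - 1*630444 = (-1407 + 2*(-925)²) - 1*630444 = (-1407 + 2*855625) - 630444 = (-1407 + 1711250) - 630444 = 1709843 - 630444 = 1079399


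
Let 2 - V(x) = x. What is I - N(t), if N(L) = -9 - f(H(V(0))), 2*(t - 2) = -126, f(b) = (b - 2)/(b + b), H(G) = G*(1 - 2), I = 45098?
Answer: 45108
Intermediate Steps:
V(x) = 2 - x
H(G) = -G (H(G) = G*(-1) = -G)
f(b) = (-2 + b)/(2*b) (f(b) = (-2 + b)/((2*b)) = (-2 + b)*(1/(2*b)) = (-2 + b)/(2*b))
t = -61 (t = 2 + (½)*(-126) = 2 - 63 = -61)
N(L) = -10 (N(L) = -9 - (-2 - (2 - 1*0))/(2*((-(2 - 1*0)))) = -9 - (-2 - (2 + 0))/(2*((-(2 + 0)))) = -9 - (-2 - 1*2)/(2*((-1*2))) = -9 - (-2 - 2)/(2*(-2)) = -9 - (-1)*(-4)/(2*2) = -9 - 1*1 = -9 - 1 = -10)
I - N(t) = 45098 - 1*(-10) = 45098 + 10 = 45108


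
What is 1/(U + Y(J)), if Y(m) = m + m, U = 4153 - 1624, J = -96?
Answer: 1/2337 ≈ 0.00042790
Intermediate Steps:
U = 2529
Y(m) = 2*m
1/(U + Y(J)) = 1/(2529 + 2*(-96)) = 1/(2529 - 192) = 1/2337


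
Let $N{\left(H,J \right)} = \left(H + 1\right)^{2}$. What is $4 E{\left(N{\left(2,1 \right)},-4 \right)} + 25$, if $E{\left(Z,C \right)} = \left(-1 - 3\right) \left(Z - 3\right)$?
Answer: $-71$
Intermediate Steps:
$N{\left(H,J \right)} = \left(1 + H\right)^{2}$
$E{\left(Z,C \right)} = 12 - 4 Z$ ($E{\left(Z,C \right)} = - 4 \left(-3 + Z\right) = 12 - 4 Z$)
$4 E{\left(N{\left(2,1 \right)},-4 \right)} + 25 = 4 \left(12 - 4 \left(1 + 2\right)^{2}\right) + 25 = 4 \left(12 - 4 \cdot 3^{2}\right) + 25 = 4 \left(12 - 36\right) + 25 = 4 \left(-24\right) + 25 = -96 + 25 = -71$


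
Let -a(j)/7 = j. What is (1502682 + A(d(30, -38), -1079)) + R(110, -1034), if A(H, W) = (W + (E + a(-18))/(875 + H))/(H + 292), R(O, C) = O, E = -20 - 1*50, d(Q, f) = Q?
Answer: 437927640281/291410 ≈ 1.5028e+6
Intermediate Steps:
a(j) = -7*j
E = -70 (E = -20 - 50 = -70)
A(H, W) = (W + 56/(875 + H))/(292 + H) (A(H, W) = (W + (-70 - 7*(-18))/(875 + H))/(H + 292) = (W + (-70 + 126)/(875 + H))/(292 + H) = (W + 56/(875 + H))/(292 + H))
(1502682 + A(d(30, -38), -1079)) + R(110, -1034) = (1502682 + (56 + 875*(-1079) + 30*(-1079))/(255500 + 30² + 1167*30)) + 110 = (1502682 + (56 - 944125 - 32370)/(255500 + 900 + 35010)) + 110 = (1502682 - 976439/291410) + 110 = 437895585181/291410 + 110 = 437927640281/291410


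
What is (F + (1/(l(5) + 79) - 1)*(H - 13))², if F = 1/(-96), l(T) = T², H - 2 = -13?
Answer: 879181801/1557504 ≈ 564.48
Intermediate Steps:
H = -11 (H = 2 - 13 = -11)
F = -1/96 ≈ -0.010417
(F + (1/(l(5) + 79) - 1)*(H - 13))² = (-1/96 + (1/(5² + 79) - 1)*(-11 - 13))² = (-1/96 + (1/(25 + 79) - 1)*(-24))² = (-1/96 + (1/104 - 1)*(-24))² = (-1/96 - 103/104*(-24))² = (-1/96 + 309/13)² = (29651/1248)² = 879181801/1557504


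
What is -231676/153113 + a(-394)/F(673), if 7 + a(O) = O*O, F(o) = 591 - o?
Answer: -23786575309/12555266 ≈ -1894.5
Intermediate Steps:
a(O) = -7 + O**2 (a(O) = -7 + O*O = -7 + O**2)
-231676/153113 + a(-394)/F(673) = -231676/153113 + (-7 + (-394)**2)/(591 - 1*673) = -231676*1/153113 + (-7 + 155236)/(591 - 673) = -231676/153113 + 155229/(-82) = -231676/153113 + 155229*(-1/82) = -231676/153113 - 155229/82 = -23786575309/12555266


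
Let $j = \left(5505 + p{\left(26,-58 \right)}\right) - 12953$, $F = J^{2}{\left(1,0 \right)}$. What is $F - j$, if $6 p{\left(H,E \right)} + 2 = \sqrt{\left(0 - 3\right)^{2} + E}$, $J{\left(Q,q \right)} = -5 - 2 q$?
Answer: $\frac{22420}{3} - \frac{7 i}{6} \approx 7473.3 - 1.1667 i$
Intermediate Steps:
$p{\left(H,E \right)} = - \frac{1}{3} + \frac{\sqrt{9 + E}}{6}$ ($p{\left(H,E \right)} = - \frac{1}{3} + \frac{\sqrt{\left(0 - 3\right)^{2} + E}}{6} = - \frac{1}{3} + \frac{\sqrt{\left(-3\right)^{2} + E}}{6} = - \frac{1}{3} + \frac{\sqrt{9 + E}}{6}$)
$F = 25$ ($F = \left(-5 - 0\right)^{2} = \left(-5 + 0\right)^{2} = \left(-5\right)^{2} = 25$)
$j = - \frac{22345}{3} + \frac{7 i}{6}$ ($j = \left(5505 - \left(\frac{1}{3} - \frac{\sqrt{9 - 58}}{6}\right)\right) - 12953 = \left(5505 - \left(\frac{1}{3} - \frac{\sqrt{-49}}{6}\right)\right) - 12953 = \left(5505 - \left(\frac{1}{3} - \frac{7 i}{6}\right)\right) - 12953 = \left(\frac{16514}{3} + \frac{7 i}{6}\right) - 12953 = - \frac{22345}{3} + \frac{7 i}{6} \approx -7448.3 + 1.1667 i$)
$F - j = 25 - \left(- \frac{22345}{3} + \frac{7 i}{6}\right) = 25 + \left(\frac{22345}{3} - \frac{7 i}{6}\right) = \frac{22420}{3} - \frac{7 i}{6}$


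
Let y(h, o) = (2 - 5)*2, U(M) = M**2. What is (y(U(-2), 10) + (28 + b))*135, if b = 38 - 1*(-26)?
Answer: 11610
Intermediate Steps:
b = 64 (b = 38 + 26 = 64)
y(h, o) = -6 (y(h, o) = -3*2 = -6)
(y(U(-2), 10) + (28 + b))*135 = (-6 + (28 + 64))*135 = (-6 + 92)*135 = 86*135 = 11610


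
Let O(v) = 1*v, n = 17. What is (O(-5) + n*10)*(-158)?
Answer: -26070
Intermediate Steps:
O(v) = v
(O(-5) + n*10)*(-158) = (-5 + 17*10)*(-158) = (-5 + 170)*(-158) = 165*(-158) = -26070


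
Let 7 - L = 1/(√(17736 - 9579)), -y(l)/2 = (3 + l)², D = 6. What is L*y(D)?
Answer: -1134 + 54*√8157/2719 ≈ -1132.2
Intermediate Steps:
y(l) = -2*(3 + l)²
L = 7 - √8157/8157 (L = 7 - 1/(√(17736 - 9579)) = 7 - 1/(√8157) = 7 - √8157/8157 ≈ 6.9889)
L*y(D) = (7 - √8157/8157)*(-2*(3 + 6)²) = (7 - √8157/8157)*(-2*9²) = (7 - √8157/8157)*(-2*81) = (7 - √8157/8157)*(-162) = -1134 + 54*√8157/2719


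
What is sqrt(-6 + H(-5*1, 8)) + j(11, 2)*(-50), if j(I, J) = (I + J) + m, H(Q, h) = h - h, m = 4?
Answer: -850 + I*sqrt(6) ≈ -850.0 + 2.4495*I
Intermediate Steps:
H(Q, h) = 0
j(I, J) = 4 + I + J (j(I, J) = (I + J) + 4 = 4 + I + J)
sqrt(-6 + H(-5*1, 8)) + j(11, 2)*(-50) = sqrt(-6 + 0) + (4 + 11 + 2)*(-50) = sqrt(-6) + 17*(-50) = I*sqrt(6) - 850 = -850 + I*sqrt(6)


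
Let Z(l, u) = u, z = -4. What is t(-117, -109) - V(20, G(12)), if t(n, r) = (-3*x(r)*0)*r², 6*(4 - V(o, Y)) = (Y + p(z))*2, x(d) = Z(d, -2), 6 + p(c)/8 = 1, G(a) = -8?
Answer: -20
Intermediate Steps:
p(c) = -40 (p(c) = -48 + 8*1 = -48 + 8 = -40)
x(d) = -2
V(o, Y) = 52/3 - Y/3 (V(o, Y) = 4 - (Y - 40)*2/6 = 4 - (-40 + Y)*2/6 = 4 - (-80 + 2*Y)/6 = 4 + (40/3 - Y/3) = 52/3 - Y/3)
t(n, r) = 0 (t(n, r) = (-3*(-2)*0)*r² = (6*0)*r² = 0*r² = 0)
t(-117, -109) - V(20, G(12)) = 0 - (52/3 - ⅓*(-8)) = 0 - (52/3 + 8/3) = 0 - 1*20 = 0 - 20 = -20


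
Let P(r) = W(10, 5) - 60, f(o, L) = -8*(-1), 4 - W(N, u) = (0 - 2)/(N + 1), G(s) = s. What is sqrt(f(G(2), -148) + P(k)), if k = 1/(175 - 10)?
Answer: I*sqrt(5786)/11 ≈ 6.9151*I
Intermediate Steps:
k = 1/165 ≈ 0.0060606
W(N, u) = 4 + 2/(1 + N) (W(N, u) = 4 - (0 - 2)/(N + 1) = 4 - (-2)/(1 + N) = 4 + 2/(1 + N))
f(o, L) = 8
P(r) = -614/11 (P(r) = 2*(3 + 2*10)/(1 + 10) - 60 = 2*(3 + 20)/11 - 60 = 2*(1/11)*23 - 60 = 46/11 - 60 = -614/11)
sqrt(f(G(2), -148) + P(k)) = sqrt(8 - 614/11) = sqrt(-526/11) = I*sqrt(5786)/11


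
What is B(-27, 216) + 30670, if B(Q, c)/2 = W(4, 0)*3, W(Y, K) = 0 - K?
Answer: 30670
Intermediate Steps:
W(Y, K) = -K
B(Q, c) = 0 (B(Q, c) = 2*(-1*0*3) = 2*(0*3) = 2*0 = 0)
B(-27, 216) + 30670 = 0 + 30670 = 30670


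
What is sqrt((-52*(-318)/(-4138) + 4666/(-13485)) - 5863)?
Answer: I*sqrt(4567350042221116485)/27900465 ≈ 76.599*I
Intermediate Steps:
sqrt((-52*(-318)/(-4138) + 4666/(-13485)) - 5863) = sqrt((16536*(-1/4138) + 4666*(-1/13485)) - 5863) = sqrt((-8268/2069 - 4666/13485) - 5863) = sqrt(-121147934/27900465 - 5863) = sqrt(-163701574229/27900465) = I*sqrt(4567350042221116485)/27900465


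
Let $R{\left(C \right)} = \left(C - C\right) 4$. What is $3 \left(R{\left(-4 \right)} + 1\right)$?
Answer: $3$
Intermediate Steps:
$R{\left(C \right)} = 0$ ($R{\left(C \right)} = 0 \cdot 4 = 0$)
$3 \left(R{\left(-4 \right)} + 1\right) = 3 \left(0 + 1\right) = 3 \cdot 1 = 3$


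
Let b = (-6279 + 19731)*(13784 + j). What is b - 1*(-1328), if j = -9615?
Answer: 56082716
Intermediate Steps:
b = 56081388 (b = (-6279 + 19731)*(13784 - 9615) = 13452*4169 = 56081388)
b - 1*(-1328) = 56081388 - 1*(-1328) = 56081388 + 1328 = 56082716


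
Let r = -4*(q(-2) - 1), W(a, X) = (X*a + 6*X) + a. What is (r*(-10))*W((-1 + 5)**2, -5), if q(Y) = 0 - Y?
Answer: -3760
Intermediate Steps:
q(Y) = -Y
W(a, X) = a + 6*X + X*a (W(a, X) = (6*X + X*a) + a = a + 6*X + X*a)
r = -4 (r = -4*(-1*(-2) - 1) = -4*(2 - 1) = -4*1 = -4)
(r*(-10))*W((-1 + 5)**2, -5) = (-4*(-10))*((-1 + 5)**2 + 6*(-5) - 5*(-1 + 5)**2) = 40*(4**2 - 30 - 5*4**2) = 40*(16 - 30 - 5*16) = 40*(16 - 30 - 80) = 40*(-94) = -3760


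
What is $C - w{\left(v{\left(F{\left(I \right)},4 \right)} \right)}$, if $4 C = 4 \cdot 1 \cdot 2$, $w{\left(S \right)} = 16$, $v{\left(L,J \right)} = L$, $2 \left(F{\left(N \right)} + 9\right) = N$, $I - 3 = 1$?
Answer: $-14$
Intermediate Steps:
$I = 4$ ($I = 3 + 1 = 4$)
$F{\left(N \right)} = -9 + \frac{N}{2}$
$C = 2$ ($C = \frac{4 \cdot 1 \cdot 2}{4} = \frac{4 \cdot 2}{4} = \frac{1}{4} \cdot 8 = 2$)
$C - w{\left(v{\left(F{\left(I \right)},4 \right)} \right)} = 2 - 16 = -14$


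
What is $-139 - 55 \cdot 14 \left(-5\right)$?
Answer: $3711$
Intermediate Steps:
$-139 - 55 \cdot 14 \left(-5\right) = -139 - -3850 = -139 + 3850 = 3711$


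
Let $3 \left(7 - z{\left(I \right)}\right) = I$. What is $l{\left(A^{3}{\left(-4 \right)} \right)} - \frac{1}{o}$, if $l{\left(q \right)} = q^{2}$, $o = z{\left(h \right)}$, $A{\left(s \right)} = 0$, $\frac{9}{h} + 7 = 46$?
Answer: $- \frac{13}{90} \approx -0.14444$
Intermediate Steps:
$h = \frac{3}{13}$ ($h = \frac{9}{-7 + 46} = \frac{9}{39} = 9 \cdot \frac{1}{39} = \frac{3}{13} \approx 0.23077$)
$z{\left(I \right)} = 7 - \frac{I}{3}$
$o = \frac{90}{13}$ ($o = 7 - \frac{1}{13} = \frac{90}{13} \approx 6.9231$)
$l{\left(A^{3}{\left(-4 \right)} \right)} - \frac{1}{o} = \left(0^{3}\right)^{2} - \frac{1}{\frac{90}{13}} = 0^{2} - \frac{13}{90} = 0 - \frac{13}{90} = - \frac{13}{90}$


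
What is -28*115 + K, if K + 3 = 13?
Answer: -3210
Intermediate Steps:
K = 10 (K = -3 + 13 = 10)
-28*115 + K = -28*115 + 10 = -3220 + 10 = -3210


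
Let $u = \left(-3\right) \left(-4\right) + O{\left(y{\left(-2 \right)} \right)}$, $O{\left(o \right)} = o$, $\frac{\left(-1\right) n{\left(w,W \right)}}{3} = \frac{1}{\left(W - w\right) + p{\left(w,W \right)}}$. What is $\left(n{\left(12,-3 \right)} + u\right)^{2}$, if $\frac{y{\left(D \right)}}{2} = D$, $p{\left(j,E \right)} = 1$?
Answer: $\frac{13225}{196} \approx 67.474$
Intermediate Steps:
$y{\left(D \right)} = 2 D$
$n{\left(w,W \right)} = - \frac{3}{1 + W - w}$ ($n{\left(w,W \right)} = - \frac{3}{\left(W - w\right) + 1} = - \frac{3}{1 + W - w}$)
$u = 8$ ($u = \left(-3\right) \left(-4\right) + 2 \left(-2\right) = 12 - 4 = 8$)
$\left(n{\left(12,-3 \right)} + u\right)^{2} = \left(\frac{3}{-1 + 12 - -3} + 8\right)^{2} = \left(\frac{3}{-1 + 12 + 3} + 8\right)^{2} = \left(\frac{3}{14} + 8\right)^{2} = \left(\frac{115}{14}\right)^{2} = \frac{13225}{196}$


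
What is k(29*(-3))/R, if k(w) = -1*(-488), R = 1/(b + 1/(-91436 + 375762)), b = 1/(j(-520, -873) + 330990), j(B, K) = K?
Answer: 149924092/46930423071 ≈ 0.0031946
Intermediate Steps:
b = 1/330117 (b = 1/(-873 + 330990) = 1/330117 ≈ 3.0292e-6)
R = 93860846142/614443 (R = 1/(1/330117 + 1/(-91436 + 375762)) = 1/(1/330117 + 1/284326) = 1/(614443/93860846142) = 93860846142/614443 ≈ 1.5276e+5)
k(w) = 488
k(29*(-3))/R = 488/(93860846142/614443) = 488*(614443/93860846142) = 149924092/46930423071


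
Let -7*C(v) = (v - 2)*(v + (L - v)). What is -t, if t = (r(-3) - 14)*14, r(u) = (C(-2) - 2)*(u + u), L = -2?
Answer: -68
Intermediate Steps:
C(v) = -4/7 + 2*v/7 (C(v) = -(v - 2)*(v + (-2 - v))/7 = -(-2 + v)*(-2)/7 = -(4 - 2*v)/7 = -4/7 + 2*v/7)
r(u) = -44*u/7 (r(u) = ((-4/7 + (2/7)*(-2)) - 2)*(u + u) = ((-4/7 - 4/7) - 2)*(2*u) = (-8/7 - 2)*(2*u) = -44*u/7)
t = 68 (t = (-44/7*(-3) - 14)*14 = (132/7 - 14)*14 = (34/7)*14 = 68)
-t = -1*68 = -68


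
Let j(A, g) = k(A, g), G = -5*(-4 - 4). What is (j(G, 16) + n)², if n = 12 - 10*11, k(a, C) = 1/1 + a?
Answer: 3249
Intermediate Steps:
G = 40 (G = -5*(-8) = 40)
k(a, C) = 1 + a
j(A, g) = 1 + A
n = -98 (n = 12 - 110 = -98)
(j(G, 16) + n)² = ((1 + 40) - 98)² = (41 - 98)² = (-57)² = 3249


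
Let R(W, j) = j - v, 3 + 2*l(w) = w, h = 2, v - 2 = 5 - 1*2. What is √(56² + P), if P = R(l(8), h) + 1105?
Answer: √4238 ≈ 65.100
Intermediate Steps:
v = 5 (v = 2 + (5 - 1*2) = 2 + (5 - 2) = 2 + 3 = 5)
l(w) = -3/2 + w/2
R(W, j) = -5 + j (R(W, j) = j - 1*5 = j - 5 = -5 + j)
P = 1102 (P = (-5 + 2) + 1105 = -3 + 1105 = 1102)
√(56² + P) = √(56² + 1102) = √(3136 + 1102) = √4238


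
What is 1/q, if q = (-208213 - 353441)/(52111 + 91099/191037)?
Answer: -4977610103/53648347599 ≈ -0.092782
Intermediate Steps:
q = -53648347599/4977610103 (q = -561654/(52111 + 91099*(1/191037)) = -561654/(52111 + 91099/191037) = -561654/9955220206/191037 = -561654*191037/9955220206 = -53648347599/4977610103 ≈ -10.778)
1/q = 1/(-53648347599/4977610103) = -4977610103/53648347599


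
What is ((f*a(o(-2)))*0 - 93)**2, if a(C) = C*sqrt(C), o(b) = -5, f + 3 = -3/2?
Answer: 8649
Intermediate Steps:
f = -9/2 (f = -3 - 3/2 = -9/2 ≈ -4.5000)
a(C) = C**(3/2)
((f*a(o(-2)))*0 - 93)**2 = (-(-45)*I*sqrt(5)/2*0 - 93)**2 = ((45*I*sqrt(5)/2)*0 - 93)**2 = (0 - 93)**2 = (-93)**2 = 8649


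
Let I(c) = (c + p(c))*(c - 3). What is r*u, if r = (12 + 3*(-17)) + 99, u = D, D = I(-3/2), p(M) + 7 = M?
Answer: 2700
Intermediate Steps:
p(M) = -7 + M
I(c) = (-7 + 2*c)*(-3 + c) (I(c) = (c + (-7 + c))*(c - 3) = (-7 + 2*c)*(-3 + c))
D = 45 (D = 21 - (-13)*3/2 + 2*(-3/2)² = 21 - (-13)*3*(½) + 2*(-3/2)² = 21 - (-13)*3/2 + 2*(-1*3/2)² = 21 - 13*(-3/2) + 2*(-3/2)² = 21 + 39/2 + 2*(9/4) = 21 + 39/2 + 9/2 = 45)
u = 45
r = 60 (r = (12 - 51) + 99 = -39 + 99 = 60)
r*u = 60*45 = 2700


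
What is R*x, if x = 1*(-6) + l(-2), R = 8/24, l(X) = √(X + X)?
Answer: -2 + 2*I/3 ≈ -2.0 + 0.66667*I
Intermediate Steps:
l(X) = √2*√X (l(X) = √(2*X) = √2*√X)
R = ⅓ (R = 8*(1/24) = ⅓ ≈ 0.33333)
x = -6 + 2*I (x = 1*(-6) + √2*√(-2) = -6 + √2*(I*√2) = -6 + 2*I ≈ -6.0 + 2.0*I)
R*x = (-6 + 2*I)/3 = -2 + 2*I/3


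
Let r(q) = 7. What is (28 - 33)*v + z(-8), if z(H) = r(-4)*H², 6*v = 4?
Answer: 1334/3 ≈ 444.67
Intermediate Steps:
v = ⅔ (v = (⅙)*4 = ⅔ ≈ 0.66667)
z(H) = 7*H²
(28 - 33)*v + z(-8) = (28 - 33)*(⅔) + 7*(-8)² = -5*⅔ + 7*64 = -10/3 + 448 = 1334/3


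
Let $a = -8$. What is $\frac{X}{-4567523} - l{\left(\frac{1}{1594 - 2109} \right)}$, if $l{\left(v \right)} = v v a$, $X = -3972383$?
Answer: $\frac{1053611821359}{1211421287675} \approx 0.86973$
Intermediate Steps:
$l{\left(v \right)} = - 8 v^{2}$ ($l{\left(v \right)} = v v \left(-8\right) = v^{2} \left(-8\right) = - 8 v^{2}$)
$\frac{X}{-4567523} - l{\left(\frac{1}{1594 - 2109} \right)} = - \frac{3972383}{-4567523} - - 8 \left(\frac{1}{1594 - 2109}\right)^{2} = \left(-3972383\right) \left(- \frac{1}{4567523}\right) - - 8 \left(\frac{1}{-515}\right)^{2} = \frac{3972383}{4567523} - - 8 \left(- \frac{1}{515}\right)^{2} = \frac{3972383}{4567523} - \left(-8\right) \frac{1}{265225} = \frac{3972383}{4567523} - - \frac{8}{265225} = \frac{3972383}{4567523} + \frac{8}{265225} = \frac{1053611821359}{1211421287675}$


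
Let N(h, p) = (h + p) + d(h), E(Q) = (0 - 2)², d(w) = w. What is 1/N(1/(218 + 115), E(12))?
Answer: 333/1334 ≈ 0.24963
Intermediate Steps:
E(Q) = 4 (E(Q) = (-2)² = 4)
N(h, p) = p + 2*h (N(h, p) = (h + p) + h = p + 2*h)
1/N(1/(218 + 115), E(12)) = 1/(4 + 2/(218 + 115)) = 1/(4 + 2/333) = 1/(1334/333) = 333/1334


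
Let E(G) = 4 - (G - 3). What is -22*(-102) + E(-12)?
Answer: 2263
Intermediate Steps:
E(G) = 7 - G (E(G) = 4 - (-3 + G) = 4 + (3 - G) = 7 - G)
-22*(-102) + E(-12) = -22*(-102) + (7 - 1*(-12)) = 2244 + (7 + 12) = 2244 + 19 = 2263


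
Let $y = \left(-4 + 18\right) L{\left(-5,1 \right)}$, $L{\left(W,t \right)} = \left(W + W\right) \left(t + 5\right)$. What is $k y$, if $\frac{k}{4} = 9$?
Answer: $-30240$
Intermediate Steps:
$L{\left(W,t \right)} = 2 W \left(5 + t\right)$
$k = 36$ ($k = 4 \cdot 9 = 36$)
$y = -840$ ($y = \left(-4 + 18\right) 2 \left(-5\right) \left(5 + 1\right) = 14 \cdot 2 \left(-5\right) 6 = 14 \left(-60\right) = -840$)
$k y = 36 \left(-840\right) = -30240$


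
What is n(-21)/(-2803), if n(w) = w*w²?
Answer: 9261/2803 ≈ 3.3040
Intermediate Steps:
n(w) = w³
n(-21)/(-2803) = (-21)³/(-2803) = -9261*(-1/2803) = 9261/2803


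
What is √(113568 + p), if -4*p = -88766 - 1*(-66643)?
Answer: √476395/2 ≈ 345.11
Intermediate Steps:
p = 22123/4 (p = -(-88766 - 1*(-66643))/4 = -(-88766 + 66643)/4 = -¼*(-22123) = 22123/4 ≈ 5530.8)
√(113568 + p) = √(113568 + 22123/4) = √(476395/4) = √476395/2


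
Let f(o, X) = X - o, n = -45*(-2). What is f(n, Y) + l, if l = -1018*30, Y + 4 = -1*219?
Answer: -30853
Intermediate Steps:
Y = -223 (Y = -4 - 1*219 = -4 - 219 = -223)
l = -30540
n = 90
f(n, Y) + l = (-223 - 1*90) - 30540 = (-223 - 90) - 30540 = -313 - 30540 = -30853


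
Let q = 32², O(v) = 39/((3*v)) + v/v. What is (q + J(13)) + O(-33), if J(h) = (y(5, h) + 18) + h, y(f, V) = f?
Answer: 35000/33 ≈ 1060.6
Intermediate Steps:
J(h) = 23 + h (J(h) = (5 + 18) + h = 23 + h)
O(v) = 1 + 13/v (O(v) = 39*(1/(3*v)) + 1 = 13/v + 1 = 1 + 13/v)
q = 1024
(q + J(13)) + O(-33) = (1024 + (23 + 13)) + (13 - 33)/(-33) = (1024 + 36) - 1/33*(-20) = 1060 + 20/33 = 35000/33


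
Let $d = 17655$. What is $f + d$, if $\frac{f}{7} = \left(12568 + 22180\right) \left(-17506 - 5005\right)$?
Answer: $-5475467941$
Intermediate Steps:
$f = -5475485596$ ($f = 7 \left(12568 + 22180\right) \left(-17506 - 5005\right) = 7 \cdot 34748 \left(-22511\right) = 7 \left(-782212228\right) = -5475485596$)
$f + d = -5475485596 + 17655 = -5475467941$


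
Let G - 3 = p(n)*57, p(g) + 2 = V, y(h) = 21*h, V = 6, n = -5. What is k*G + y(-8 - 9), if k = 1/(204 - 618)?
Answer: -49343/138 ≈ -357.56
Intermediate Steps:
p(g) = 4 (p(g) = -2 + 6 = 4)
G = 231 (G = 3 + 4*57 = 3 + 228 = 231)
k = -1/414 (k = 1/(-414) = -1/414 ≈ -0.0024155)
k*G + y(-8 - 9) = -1/414*231 + 21*(-8 - 9) = -77/138 + 21*(-17) = -77/138 - 357 = -49343/138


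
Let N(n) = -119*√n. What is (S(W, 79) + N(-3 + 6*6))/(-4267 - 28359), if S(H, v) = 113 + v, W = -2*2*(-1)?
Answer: -96/16313 + 119*√33/32626 ≈ 0.015068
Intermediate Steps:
W = 4 (W = -4*(-1) = 4)
(S(W, 79) + N(-3 + 6*6))/(-4267 - 28359) = ((113 + 79) - 119*√(-3 + 6*6))/(-4267 - 28359) = (192 - 119*√(-3 + 36))/(-32626) = (192 - 119*√33)*(-1/32626) = -96/16313 + 119*√33/32626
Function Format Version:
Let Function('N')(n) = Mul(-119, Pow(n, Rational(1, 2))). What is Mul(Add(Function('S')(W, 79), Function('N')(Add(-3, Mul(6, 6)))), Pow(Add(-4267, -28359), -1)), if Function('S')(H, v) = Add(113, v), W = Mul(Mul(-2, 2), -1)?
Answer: Add(Rational(-96, 16313), Mul(Rational(119, 32626), Pow(33, Rational(1, 2)))) ≈ 0.015068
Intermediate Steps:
W = 4 (W = Mul(-4, -1) = 4)
Mul(Add(Function('S')(W, 79), Function('N')(Add(-3, Mul(6, 6)))), Pow(Add(-4267, -28359), -1)) = Mul(Add(Add(113, 79), Mul(-119, Pow(Add(-3, Mul(6, 6)), Rational(1, 2)))), Pow(Add(-4267, -28359), -1)) = Mul(Add(192, Mul(-119, Pow(Add(-3, 36), Rational(1, 2)))), Pow(-32626, -1)) = Mul(Add(192, Mul(-119, Pow(33, Rational(1, 2)))), Rational(-1, 32626)) = Add(Rational(-96, 16313), Mul(Rational(119, 32626), Pow(33, Rational(1, 2))))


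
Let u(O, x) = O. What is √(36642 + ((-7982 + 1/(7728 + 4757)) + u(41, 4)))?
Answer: √4473774845210/12485 ≈ 169.41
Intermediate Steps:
√(36642 + ((-7982 + 1/(7728 + 4757)) + u(41, 4))) = √(36642 + ((-7982 + 1/(7728 + 4757)) + 41)) = √(36642 + ((-7982 + 1/12485) + 41)) = √(36642 + (-99655269/12485 + 41)) = √(36642 - 99143384/12485) = √(358331986/12485) = √4473774845210/12485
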